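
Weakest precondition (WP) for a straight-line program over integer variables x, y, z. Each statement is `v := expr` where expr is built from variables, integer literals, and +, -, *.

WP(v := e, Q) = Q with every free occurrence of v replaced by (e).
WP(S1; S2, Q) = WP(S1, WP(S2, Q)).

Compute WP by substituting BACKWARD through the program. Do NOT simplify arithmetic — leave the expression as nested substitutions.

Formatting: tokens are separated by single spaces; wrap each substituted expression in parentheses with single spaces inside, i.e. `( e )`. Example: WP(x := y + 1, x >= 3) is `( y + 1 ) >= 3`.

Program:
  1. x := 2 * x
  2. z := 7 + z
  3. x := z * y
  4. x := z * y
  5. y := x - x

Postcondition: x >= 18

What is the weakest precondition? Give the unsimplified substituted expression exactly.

Answer: ( ( 7 + z ) * y ) >= 18

Derivation:
post: x >= 18
stmt 5: y := x - x  -- replace 0 occurrence(s) of y with (x - x)
  => x >= 18
stmt 4: x := z * y  -- replace 1 occurrence(s) of x with (z * y)
  => ( z * y ) >= 18
stmt 3: x := z * y  -- replace 0 occurrence(s) of x with (z * y)
  => ( z * y ) >= 18
stmt 2: z := 7 + z  -- replace 1 occurrence(s) of z with (7 + z)
  => ( ( 7 + z ) * y ) >= 18
stmt 1: x := 2 * x  -- replace 0 occurrence(s) of x with (2 * x)
  => ( ( 7 + z ) * y ) >= 18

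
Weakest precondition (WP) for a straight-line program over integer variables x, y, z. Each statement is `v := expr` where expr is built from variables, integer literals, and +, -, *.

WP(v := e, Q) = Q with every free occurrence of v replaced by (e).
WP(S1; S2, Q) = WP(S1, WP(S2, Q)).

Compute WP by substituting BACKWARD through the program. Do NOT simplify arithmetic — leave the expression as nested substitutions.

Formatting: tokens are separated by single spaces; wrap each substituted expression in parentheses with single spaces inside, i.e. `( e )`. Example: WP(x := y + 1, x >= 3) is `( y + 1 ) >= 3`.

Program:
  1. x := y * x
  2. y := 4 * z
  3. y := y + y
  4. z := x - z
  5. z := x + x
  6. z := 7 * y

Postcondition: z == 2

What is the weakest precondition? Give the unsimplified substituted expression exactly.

Answer: ( 7 * ( ( 4 * z ) + ( 4 * z ) ) ) == 2

Derivation:
post: z == 2
stmt 6: z := 7 * y  -- replace 1 occurrence(s) of z with (7 * y)
  => ( 7 * y ) == 2
stmt 5: z := x + x  -- replace 0 occurrence(s) of z with (x + x)
  => ( 7 * y ) == 2
stmt 4: z := x - z  -- replace 0 occurrence(s) of z with (x - z)
  => ( 7 * y ) == 2
stmt 3: y := y + y  -- replace 1 occurrence(s) of y with (y + y)
  => ( 7 * ( y + y ) ) == 2
stmt 2: y := 4 * z  -- replace 2 occurrence(s) of y with (4 * z)
  => ( 7 * ( ( 4 * z ) + ( 4 * z ) ) ) == 2
stmt 1: x := y * x  -- replace 0 occurrence(s) of x with (y * x)
  => ( 7 * ( ( 4 * z ) + ( 4 * z ) ) ) == 2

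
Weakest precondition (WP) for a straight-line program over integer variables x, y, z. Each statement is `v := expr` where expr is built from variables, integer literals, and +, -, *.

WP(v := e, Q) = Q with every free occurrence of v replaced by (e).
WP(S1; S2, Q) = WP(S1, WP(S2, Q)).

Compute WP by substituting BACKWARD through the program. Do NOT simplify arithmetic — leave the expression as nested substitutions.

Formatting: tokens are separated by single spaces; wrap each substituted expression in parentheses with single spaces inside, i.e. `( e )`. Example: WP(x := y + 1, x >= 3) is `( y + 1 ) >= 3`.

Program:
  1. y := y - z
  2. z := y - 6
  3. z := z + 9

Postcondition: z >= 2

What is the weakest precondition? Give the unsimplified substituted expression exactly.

post: z >= 2
stmt 3: z := z + 9  -- replace 1 occurrence(s) of z with (z + 9)
  => ( z + 9 ) >= 2
stmt 2: z := y - 6  -- replace 1 occurrence(s) of z with (y - 6)
  => ( ( y - 6 ) + 9 ) >= 2
stmt 1: y := y - z  -- replace 1 occurrence(s) of y with (y - z)
  => ( ( ( y - z ) - 6 ) + 9 ) >= 2

Answer: ( ( ( y - z ) - 6 ) + 9 ) >= 2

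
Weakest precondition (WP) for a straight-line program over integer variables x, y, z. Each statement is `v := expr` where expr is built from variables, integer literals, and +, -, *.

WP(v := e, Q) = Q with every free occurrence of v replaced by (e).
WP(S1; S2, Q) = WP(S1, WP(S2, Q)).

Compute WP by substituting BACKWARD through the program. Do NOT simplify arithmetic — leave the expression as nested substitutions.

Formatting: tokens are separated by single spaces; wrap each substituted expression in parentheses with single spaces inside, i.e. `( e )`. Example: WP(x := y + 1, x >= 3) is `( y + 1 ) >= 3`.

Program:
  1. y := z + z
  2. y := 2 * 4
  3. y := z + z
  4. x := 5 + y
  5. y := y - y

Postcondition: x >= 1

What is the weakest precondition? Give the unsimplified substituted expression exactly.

Answer: ( 5 + ( z + z ) ) >= 1

Derivation:
post: x >= 1
stmt 5: y := y - y  -- replace 0 occurrence(s) of y with (y - y)
  => x >= 1
stmt 4: x := 5 + y  -- replace 1 occurrence(s) of x with (5 + y)
  => ( 5 + y ) >= 1
stmt 3: y := z + z  -- replace 1 occurrence(s) of y with (z + z)
  => ( 5 + ( z + z ) ) >= 1
stmt 2: y := 2 * 4  -- replace 0 occurrence(s) of y with (2 * 4)
  => ( 5 + ( z + z ) ) >= 1
stmt 1: y := z + z  -- replace 0 occurrence(s) of y with (z + z)
  => ( 5 + ( z + z ) ) >= 1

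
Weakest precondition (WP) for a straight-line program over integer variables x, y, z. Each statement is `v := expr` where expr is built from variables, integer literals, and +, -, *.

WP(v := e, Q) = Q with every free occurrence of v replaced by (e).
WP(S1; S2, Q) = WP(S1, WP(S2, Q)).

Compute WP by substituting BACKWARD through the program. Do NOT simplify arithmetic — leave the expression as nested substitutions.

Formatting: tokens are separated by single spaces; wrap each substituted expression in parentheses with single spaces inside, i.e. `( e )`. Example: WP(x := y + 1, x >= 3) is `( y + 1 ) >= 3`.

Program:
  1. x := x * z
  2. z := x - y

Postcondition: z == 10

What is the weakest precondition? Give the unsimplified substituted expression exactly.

Answer: ( ( x * z ) - y ) == 10

Derivation:
post: z == 10
stmt 2: z := x - y  -- replace 1 occurrence(s) of z with (x - y)
  => ( x - y ) == 10
stmt 1: x := x * z  -- replace 1 occurrence(s) of x with (x * z)
  => ( ( x * z ) - y ) == 10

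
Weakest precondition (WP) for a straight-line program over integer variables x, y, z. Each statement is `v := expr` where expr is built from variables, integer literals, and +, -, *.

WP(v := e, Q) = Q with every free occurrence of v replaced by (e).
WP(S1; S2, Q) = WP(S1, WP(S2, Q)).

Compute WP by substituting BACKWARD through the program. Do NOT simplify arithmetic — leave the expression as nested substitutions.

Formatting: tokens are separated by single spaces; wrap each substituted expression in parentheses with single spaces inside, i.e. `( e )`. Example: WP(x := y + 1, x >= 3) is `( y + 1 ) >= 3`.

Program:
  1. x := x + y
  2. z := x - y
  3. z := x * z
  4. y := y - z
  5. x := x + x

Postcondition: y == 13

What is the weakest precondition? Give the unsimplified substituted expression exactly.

post: y == 13
stmt 5: x := x + x  -- replace 0 occurrence(s) of x with (x + x)
  => y == 13
stmt 4: y := y - z  -- replace 1 occurrence(s) of y with (y - z)
  => ( y - z ) == 13
stmt 3: z := x * z  -- replace 1 occurrence(s) of z with (x * z)
  => ( y - ( x * z ) ) == 13
stmt 2: z := x - y  -- replace 1 occurrence(s) of z with (x - y)
  => ( y - ( x * ( x - y ) ) ) == 13
stmt 1: x := x + y  -- replace 2 occurrence(s) of x with (x + y)
  => ( y - ( ( x + y ) * ( ( x + y ) - y ) ) ) == 13

Answer: ( y - ( ( x + y ) * ( ( x + y ) - y ) ) ) == 13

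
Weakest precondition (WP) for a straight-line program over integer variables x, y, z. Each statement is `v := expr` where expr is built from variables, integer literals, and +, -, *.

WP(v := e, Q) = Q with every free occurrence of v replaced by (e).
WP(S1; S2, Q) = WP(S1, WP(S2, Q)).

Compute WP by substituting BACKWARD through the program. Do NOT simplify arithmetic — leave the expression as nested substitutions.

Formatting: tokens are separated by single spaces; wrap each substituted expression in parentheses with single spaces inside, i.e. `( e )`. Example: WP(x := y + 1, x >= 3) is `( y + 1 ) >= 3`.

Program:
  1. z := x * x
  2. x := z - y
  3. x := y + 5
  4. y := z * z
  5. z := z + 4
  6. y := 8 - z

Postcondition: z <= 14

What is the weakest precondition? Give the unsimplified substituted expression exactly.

post: z <= 14
stmt 6: y := 8 - z  -- replace 0 occurrence(s) of y with (8 - z)
  => z <= 14
stmt 5: z := z + 4  -- replace 1 occurrence(s) of z with (z + 4)
  => ( z + 4 ) <= 14
stmt 4: y := z * z  -- replace 0 occurrence(s) of y with (z * z)
  => ( z + 4 ) <= 14
stmt 3: x := y + 5  -- replace 0 occurrence(s) of x with (y + 5)
  => ( z + 4 ) <= 14
stmt 2: x := z - y  -- replace 0 occurrence(s) of x with (z - y)
  => ( z + 4 ) <= 14
stmt 1: z := x * x  -- replace 1 occurrence(s) of z with (x * x)
  => ( ( x * x ) + 4 ) <= 14

Answer: ( ( x * x ) + 4 ) <= 14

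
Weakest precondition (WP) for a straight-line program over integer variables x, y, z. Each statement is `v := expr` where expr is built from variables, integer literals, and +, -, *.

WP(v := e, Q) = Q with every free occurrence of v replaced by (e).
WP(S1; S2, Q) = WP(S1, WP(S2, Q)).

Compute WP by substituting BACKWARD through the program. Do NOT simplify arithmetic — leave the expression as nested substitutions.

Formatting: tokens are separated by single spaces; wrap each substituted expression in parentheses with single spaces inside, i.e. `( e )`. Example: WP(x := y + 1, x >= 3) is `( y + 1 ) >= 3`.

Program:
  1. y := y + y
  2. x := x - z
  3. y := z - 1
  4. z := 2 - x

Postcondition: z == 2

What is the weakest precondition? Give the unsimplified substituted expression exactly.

Answer: ( 2 - ( x - z ) ) == 2

Derivation:
post: z == 2
stmt 4: z := 2 - x  -- replace 1 occurrence(s) of z with (2 - x)
  => ( 2 - x ) == 2
stmt 3: y := z - 1  -- replace 0 occurrence(s) of y with (z - 1)
  => ( 2 - x ) == 2
stmt 2: x := x - z  -- replace 1 occurrence(s) of x with (x - z)
  => ( 2 - ( x - z ) ) == 2
stmt 1: y := y + y  -- replace 0 occurrence(s) of y with (y + y)
  => ( 2 - ( x - z ) ) == 2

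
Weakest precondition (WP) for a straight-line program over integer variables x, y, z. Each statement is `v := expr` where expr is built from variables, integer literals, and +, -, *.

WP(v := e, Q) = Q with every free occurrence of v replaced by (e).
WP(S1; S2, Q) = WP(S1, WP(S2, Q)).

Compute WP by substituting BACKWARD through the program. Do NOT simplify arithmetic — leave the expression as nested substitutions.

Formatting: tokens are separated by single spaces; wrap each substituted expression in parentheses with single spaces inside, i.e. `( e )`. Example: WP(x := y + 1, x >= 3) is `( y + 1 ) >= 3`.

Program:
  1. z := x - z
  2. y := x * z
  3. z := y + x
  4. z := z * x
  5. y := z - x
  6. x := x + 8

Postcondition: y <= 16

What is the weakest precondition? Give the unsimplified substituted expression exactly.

post: y <= 16
stmt 6: x := x + 8  -- replace 0 occurrence(s) of x with (x + 8)
  => y <= 16
stmt 5: y := z - x  -- replace 1 occurrence(s) of y with (z - x)
  => ( z - x ) <= 16
stmt 4: z := z * x  -- replace 1 occurrence(s) of z with (z * x)
  => ( ( z * x ) - x ) <= 16
stmt 3: z := y + x  -- replace 1 occurrence(s) of z with (y + x)
  => ( ( ( y + x ) * x ) - x ) <= 16
stmt 2: y := x * z  -- replace 1 occurrence(s) of y with (x * z)
  => ( ( ( ( x * z ) + x ) * x ) - x ) <= 16
stmt 1: z := x - z  -- replace 1 occurrence(s) of z with (x - z)
  => ( ( ( ( x * ( x - z ) ) + x ) * x ) - x ) <= 16

Answer: ( ( ( ( x * ( x - z ) ) + x ) * x ) - x ) <= 16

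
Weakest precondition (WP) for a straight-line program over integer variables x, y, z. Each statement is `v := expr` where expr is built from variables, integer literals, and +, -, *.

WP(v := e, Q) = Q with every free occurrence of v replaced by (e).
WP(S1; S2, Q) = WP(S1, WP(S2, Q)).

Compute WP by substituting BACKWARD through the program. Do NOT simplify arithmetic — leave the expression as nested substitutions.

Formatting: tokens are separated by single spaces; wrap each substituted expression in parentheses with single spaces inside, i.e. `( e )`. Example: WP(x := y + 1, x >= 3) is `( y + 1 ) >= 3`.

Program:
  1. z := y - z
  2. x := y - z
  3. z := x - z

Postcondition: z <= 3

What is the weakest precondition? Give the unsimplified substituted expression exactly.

Answer: ( ( y - ( y - z ) ) - ( y - z ) ) <= 3

Derivation:
post: z <= 3
stmt 3: z := x - z  -- replace 1 occurrence(s) of z with (x - z)
  => ( x - z ) <= 3
stmt 2: x := y - z  -- replace 1 occurrence(s) of x with (y - z)
  => ( ( y - z ) - z ) <= 3
stmt 1: z := y - z  -- replace 2 occurrence(s) of z with (y - z)
  => ( ( y - ( y - z ) ) - ( y - z ) ) <= 3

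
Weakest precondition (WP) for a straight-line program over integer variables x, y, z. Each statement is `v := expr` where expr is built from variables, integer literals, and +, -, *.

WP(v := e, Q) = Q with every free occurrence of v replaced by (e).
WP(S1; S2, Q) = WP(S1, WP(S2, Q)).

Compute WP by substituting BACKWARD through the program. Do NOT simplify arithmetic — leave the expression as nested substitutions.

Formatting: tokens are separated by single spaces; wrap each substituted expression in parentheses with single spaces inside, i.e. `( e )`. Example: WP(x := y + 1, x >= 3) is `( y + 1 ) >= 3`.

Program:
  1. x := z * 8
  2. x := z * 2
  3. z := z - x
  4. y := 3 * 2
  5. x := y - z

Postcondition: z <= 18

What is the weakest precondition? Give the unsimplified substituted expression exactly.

post: z <= 18
stmt 5: x := y - z  -- replace 0 occurrence(s) of x with (y - z)
  => z <= 18
stmt 4: y := 3 * 2  -- replace 0 occurrence(s) of y with (3 * 2)
  => z <= 18
stmt 3: z := z - x  -- replace 1 occurrence(s) of z with (z - x)
  => ( z - x ) <= 18
stmt 2: x := z * 2  -- replace 1 occurrence(s) of x with (z * 2)
  => ( z - ( z * 2 ) ) <= 18
stmt 1: x := z * 8  -- replace 0 occurrence(s) of x with (z * 8)
  => ( z - ( z * 2 ) ) <= 18

Answer: ( z - ( z * 2 ) ) <= 18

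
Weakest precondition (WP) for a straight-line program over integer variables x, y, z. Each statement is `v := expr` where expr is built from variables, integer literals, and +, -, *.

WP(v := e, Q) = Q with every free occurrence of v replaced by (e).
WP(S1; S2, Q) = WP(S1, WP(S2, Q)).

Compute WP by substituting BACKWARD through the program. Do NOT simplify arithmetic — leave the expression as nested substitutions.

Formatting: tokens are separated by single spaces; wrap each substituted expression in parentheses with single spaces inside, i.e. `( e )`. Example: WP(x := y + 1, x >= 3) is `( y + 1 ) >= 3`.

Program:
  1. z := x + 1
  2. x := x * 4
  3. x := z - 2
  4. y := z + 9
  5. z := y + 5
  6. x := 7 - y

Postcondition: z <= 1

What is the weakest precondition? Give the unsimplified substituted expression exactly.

post: z <= 1
stmt 6: x := 7 - y  -- replace 0 occurrence(s) of x with (7 - y)
  => z <= 1
stmt 5: z := y + 5  -- replace 1 occurrence(s) of z with (y + 5)
  => ( y + 5 ) <= 1
stmt 4: y := z + 9  -- replace 1 occurrence(s) of y with (z + 9)
  => ( ( z + 9 ) + 5 ) <= 1
stmt 3: x := z - 2  -- replace 0 occurrence(s) of x with (z - 2)
  => ( ( z + 9 ) + 5 ) <= 1
stmt 2: x := x * 4  -- replace 0 occurrence(s) of x with (x * 4)
  => ( ( z + 9 ) + 5 ) <= 1
stmt 1: z := x + 1  -- replace 1 occurrence(s) of z with (x + 1)
  => ( ( ( x + 1 ) + 9 ) + 5 ) <= 1

Answer: ( ( ( x + 1 ) + 9 ) + 5 ) <= 1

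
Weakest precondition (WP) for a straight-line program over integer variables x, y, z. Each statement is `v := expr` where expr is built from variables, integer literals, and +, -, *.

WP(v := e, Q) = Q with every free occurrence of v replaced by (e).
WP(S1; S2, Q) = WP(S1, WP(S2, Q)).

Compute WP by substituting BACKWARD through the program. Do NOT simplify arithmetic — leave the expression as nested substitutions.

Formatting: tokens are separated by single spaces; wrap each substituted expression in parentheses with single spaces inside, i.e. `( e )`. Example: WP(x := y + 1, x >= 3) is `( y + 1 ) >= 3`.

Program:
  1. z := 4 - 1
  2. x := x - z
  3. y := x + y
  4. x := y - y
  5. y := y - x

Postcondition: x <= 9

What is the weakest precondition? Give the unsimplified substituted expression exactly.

Answer: ( ( ( x - ( 4 - 1 ) ) + y ) - ( ( x - ( 4 - 1 ) ) + y ) ) <= 9

Derivation:
post: x <= 9
stmt 5: y := y - x  -- replace 0 occurrence(s) of y with (y - x)
  => x <= 9
stmt 4: x := y - y  -- replace 1 occurrence(s) of x with (y - y)
  => ( y - y ) <= 9
stmt 3: y := x + y  -- replace 2 occurrence(s) of y with (x + y)
  => ( ( x + y ) - ( x + y ) ) <= 9
stmt 2: x := x - z  -- replace 2 occurrence(s) of x with (x - z)
  => ( ( ( x - z ) + y ) - ( ( x - z ) + y ) ) <= 9
stmt 1: z := 4 - 1  -- replace 2 occurrence(s) of z with (4 - 1)
  => ( ( ( x - ( 4 - 1 ) ) + y ) - ( ( x - ( 4 - 1 ) ) + y ) ) <= 9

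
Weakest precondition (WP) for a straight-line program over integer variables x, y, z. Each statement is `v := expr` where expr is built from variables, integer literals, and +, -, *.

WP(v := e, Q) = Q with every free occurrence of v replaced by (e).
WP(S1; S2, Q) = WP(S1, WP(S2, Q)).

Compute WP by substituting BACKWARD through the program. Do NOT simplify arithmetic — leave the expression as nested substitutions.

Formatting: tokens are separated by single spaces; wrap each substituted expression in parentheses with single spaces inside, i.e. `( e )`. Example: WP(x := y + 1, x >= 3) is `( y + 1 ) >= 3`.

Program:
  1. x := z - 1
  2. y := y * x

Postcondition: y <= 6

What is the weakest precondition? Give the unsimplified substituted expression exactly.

Answer: ( y * ( z - 1 ) ) <= 6

Derivation:
post: y <= 6
stmt 2: y := y * x  -- replace 1 occurrence(s) of y with (y * x)
  => ( y * x ) <= 6
stmt 1: x := z - 1  -- replace 1 occurrence(s) of x with (z - 1)
  => ( y * ( z - 1 ) ) <= 6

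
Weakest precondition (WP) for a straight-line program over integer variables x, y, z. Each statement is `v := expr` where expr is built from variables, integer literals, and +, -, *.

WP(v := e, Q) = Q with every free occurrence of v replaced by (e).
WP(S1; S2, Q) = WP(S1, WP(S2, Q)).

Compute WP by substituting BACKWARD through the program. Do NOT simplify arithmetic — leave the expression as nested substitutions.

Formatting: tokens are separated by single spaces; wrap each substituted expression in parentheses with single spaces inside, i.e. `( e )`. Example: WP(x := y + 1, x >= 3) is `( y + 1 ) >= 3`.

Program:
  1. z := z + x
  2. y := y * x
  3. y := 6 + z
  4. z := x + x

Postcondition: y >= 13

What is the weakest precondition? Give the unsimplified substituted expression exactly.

post: y >= 13
stmt 4: z := x + x  -- replace 0 occurrence(s) of z with (x + x)
  => y >= 13
stmt 3: y := 6 + z  -- replace 1 occurrence(s) of y with (6 + z)
  => ( 6 + z ) >= 13
stmt 2: y := y * x  -- replace 0 occurrence(s) of y with (y * x)
  => ( 6 + z ) >= 13
stmt 1: z := z + x  -- replace 1 occurrence(s) of z with (z + x)
  => ( 6 + ( z + x ) ) >= 13

Answer: ( 6 + ( z + x ) ) >= 13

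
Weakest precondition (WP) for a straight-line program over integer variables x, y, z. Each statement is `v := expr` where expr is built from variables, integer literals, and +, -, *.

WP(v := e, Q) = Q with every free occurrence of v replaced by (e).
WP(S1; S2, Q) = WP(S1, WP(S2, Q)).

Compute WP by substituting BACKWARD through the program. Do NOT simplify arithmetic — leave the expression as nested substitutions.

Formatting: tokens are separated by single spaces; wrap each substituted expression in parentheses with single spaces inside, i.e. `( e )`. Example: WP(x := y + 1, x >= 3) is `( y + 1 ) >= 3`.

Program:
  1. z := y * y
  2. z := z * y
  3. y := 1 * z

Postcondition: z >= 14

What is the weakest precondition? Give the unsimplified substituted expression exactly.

Answer: ( ( y * y ) * y ) >= 14

Derivation:
post: z >= 14
stmt 3: y := 1 * z  -- replace 0 occurrence(s) of y with (1 * z)
  => z >= 14
stmt 2: z := z * y  -- replace 1 occurrence(s) of z with (z * y)
  => ( z * y ) >= 14
stmt 1: z := y * y  -- replace 1 occurrence(s) of z with (y * y)
  => ( ( y * y ) * y ) >= 14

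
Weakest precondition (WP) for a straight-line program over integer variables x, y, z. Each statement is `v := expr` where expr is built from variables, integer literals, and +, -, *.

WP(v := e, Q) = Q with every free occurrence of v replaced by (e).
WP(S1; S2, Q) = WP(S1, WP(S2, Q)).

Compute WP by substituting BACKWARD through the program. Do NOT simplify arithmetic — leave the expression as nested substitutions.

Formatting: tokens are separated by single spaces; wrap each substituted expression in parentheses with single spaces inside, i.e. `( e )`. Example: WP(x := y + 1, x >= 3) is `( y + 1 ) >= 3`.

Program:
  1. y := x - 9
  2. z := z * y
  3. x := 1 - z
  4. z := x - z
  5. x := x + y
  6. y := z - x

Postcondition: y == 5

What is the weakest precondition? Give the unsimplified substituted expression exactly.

Answer: ( ( ( 1 - ( z * ( x - 9 ) ) ) - ( z * ( x - 9 ) ) ) - ( ( 1 - ( z * ( x - 9 ) ) ) + ( x - 9 ) ) ) == 5

Derivation:
post: y == 5
stmt 6: y := z - x  -- replace 1 occurrence(s) of y with (z - x)
  => ( z - x ) == 5
stmt 5: x := x + y  -- replace 1 occurrence(s) of x with (x + y)
  => ( z - ( x + y ) ) == 5
stmt 4: z := x - z  -- replace 1 occurrence(s) of z with (x - z)
  => ( ( x - z ) - ( x + y ) ) == 5
stmt 3: x := 1 - z  -- replace 2 occurrence(s) of x with (1 - z)
  => ( ( ( 1 - z ) - z ) - ( ( 1 - z ) + y ) ) == 5
stmt 2: z := z * y  -- replace 3 occurrence(s) of z with (z * y)
  => ( ( ( 1 - ( z * y ) ) - ( z * y ) ) - ( ( 1 - ( z * y ) ) + y ) ) == 5
stmt 1: y := x - 9  -- replace 4 occurrence(s) of y with (x - 9)
  => ( ( ( 1 - ( z * ( x - 9 ) ) ) - ( z * ( x - 9 ) ) ) - ( ( 1 - ( z * ( x - 9 ) ) ) + ( x - 9 ) ) ) == 5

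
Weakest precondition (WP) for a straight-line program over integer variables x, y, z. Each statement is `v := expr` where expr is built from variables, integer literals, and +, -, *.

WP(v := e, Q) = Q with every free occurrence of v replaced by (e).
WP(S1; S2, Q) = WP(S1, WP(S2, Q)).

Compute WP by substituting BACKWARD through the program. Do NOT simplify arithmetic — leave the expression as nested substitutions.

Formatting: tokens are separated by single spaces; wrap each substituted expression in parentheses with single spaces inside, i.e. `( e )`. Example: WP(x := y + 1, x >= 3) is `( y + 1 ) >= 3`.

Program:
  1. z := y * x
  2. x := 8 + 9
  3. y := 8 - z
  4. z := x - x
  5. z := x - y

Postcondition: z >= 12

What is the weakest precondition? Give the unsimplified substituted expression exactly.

post: z >= 12
stmt 5: z := x - y  -- replace 1 occurrence(s) of z with (x - y)
  => ( x - y ) >= 12
stmt 4: z := x - x  -- replace 0 occurrence(s) of z with (x - x)
  => ( x - y ) >= 12
stmt 3: y := 8 - z  -- replace 1 occurrence(s) of y with (8 - z)
  => ( x - ( 8 - z ) ) >= 12
stmt 2: x := 8 + 9  -- replace 1 occurrence(s) of x with (8 + 9)
  => ( ( 8 + 9 ) - ( 8 - z ) ) >= 12
stmt 1: z := y * x  -- replace 1 occurrence(s) of z with (y * x)
  => ( ( 8 + 9 ) - ( 8 - ( y * x ) ) ) >= 12

Answer: ( ( 8 + 9 ) - ( 8 - ( y * x ) ) ) >= 12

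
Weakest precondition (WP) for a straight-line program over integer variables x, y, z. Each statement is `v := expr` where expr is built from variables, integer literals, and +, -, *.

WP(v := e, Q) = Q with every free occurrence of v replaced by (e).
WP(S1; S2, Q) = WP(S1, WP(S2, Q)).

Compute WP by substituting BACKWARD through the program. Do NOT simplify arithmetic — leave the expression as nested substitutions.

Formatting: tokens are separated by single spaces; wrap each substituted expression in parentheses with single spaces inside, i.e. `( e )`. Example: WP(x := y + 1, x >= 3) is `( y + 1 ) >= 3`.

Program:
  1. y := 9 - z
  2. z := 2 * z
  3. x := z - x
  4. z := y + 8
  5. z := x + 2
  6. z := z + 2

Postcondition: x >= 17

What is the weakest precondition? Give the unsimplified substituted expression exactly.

Answer: ( ( 2 * z ) - x ) >= 17

Derivation:
post: x >= 17
stmt 6: z := z + 2  -- replace 0 occurrence(s) of z with (z + 2)
  => x >= 17
stmt 5: z := x + 2  -- replace 0 occurrence(s) of z with (x + 2)
  => x >= 17
stmt 4: z := y + 8  -- replace 0 occurrence(s) of z with (y + 8)
  => x >= 17
stmt 3: x := z - x  -- replace 1 occurrence(s) of x with (z - x)
  => ( z - x ) >= 17
stmt 2: z := 2 * z  -- replace 1 occurrence(s) of z with (2 * z)
  => ( ( 2 * z ) - x ) >= 17
stmt 1: y := 9 - z  -- replace 0 occurrence(s) of y with (9 - z)
  => ( ( 2 * z ) - x ) >= 17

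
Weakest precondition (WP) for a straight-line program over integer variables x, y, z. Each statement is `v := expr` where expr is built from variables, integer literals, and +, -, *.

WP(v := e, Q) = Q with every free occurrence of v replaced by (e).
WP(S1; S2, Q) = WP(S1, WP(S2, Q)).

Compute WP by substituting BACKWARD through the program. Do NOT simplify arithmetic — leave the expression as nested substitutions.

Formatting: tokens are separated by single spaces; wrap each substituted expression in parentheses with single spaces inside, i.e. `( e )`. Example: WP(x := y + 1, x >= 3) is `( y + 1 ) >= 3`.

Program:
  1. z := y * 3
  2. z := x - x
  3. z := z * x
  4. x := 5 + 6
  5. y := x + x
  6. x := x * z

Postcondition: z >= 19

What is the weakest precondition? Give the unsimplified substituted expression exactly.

Answer: ( ( x - x ) * x ) >= 19

Derivation:
post: z >= 19
stmt 6: x := x * z  -- replace 0 occurrence(s) of x with (x * z)
  => z >= 19
stmt 5: y := x + x  -- replace 0 occurrence(s) of y with (x + x)
  => z >= 19
stmt 4: x := 5 + 6  -- replace 0 occurrence(s) of x with (5 + 6)
  => z >= 19
stmt 3: z := z * x  -- replace 1 occurrence(s) of z with (z * x)
  => ( z * x ) >= 19
stmt 2: z := x - x  -- replace 1 occurrence(s) of z with (x - x)
  => ( ( x - x ) * x ) >= 19
stmt 1: z := y * 3  -- replace 0 occurrence(s) of z with (y * 3)
  => ( ( x - x ) * x ) >= 19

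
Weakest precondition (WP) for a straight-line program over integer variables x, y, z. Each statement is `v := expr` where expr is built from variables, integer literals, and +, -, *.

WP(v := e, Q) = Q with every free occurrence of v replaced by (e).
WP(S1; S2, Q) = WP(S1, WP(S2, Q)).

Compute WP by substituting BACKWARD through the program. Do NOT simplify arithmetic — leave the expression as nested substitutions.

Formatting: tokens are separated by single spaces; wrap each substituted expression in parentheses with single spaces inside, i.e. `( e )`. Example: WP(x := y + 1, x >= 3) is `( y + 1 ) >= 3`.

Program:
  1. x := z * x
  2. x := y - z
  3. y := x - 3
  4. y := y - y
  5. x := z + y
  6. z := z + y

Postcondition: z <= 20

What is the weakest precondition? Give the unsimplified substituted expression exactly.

Answer: ( z + ( ( ( y - z ) - 3 ) - ( ( y - z ) - 3 ) ) ) <= 20

Derivation:
post: z <= 20
stmt 6: z := z + y  -- replace 1 occurrence(s) of z with (z + y)
  => ( z + y ) <= 20
stmt 5: x := z + y  -- replace 0 occurrence(s) of x with (z + y)
  => ( z + y ) <= 20
stmt 4: y := y - y  -- replace 1 occurrence(s) of y with (y - y)
  => ( z + ( y - y ) ) <= 20
stmt 3: y := x - 3  -- replace 2 occurrence(s) of y with (x - 3)
  => ( z + ( ( x - 3 ) - ( x - 3 ) ) ) <= 20
stmt 2: x := y - z  -- replace 2 occurrence(s) of x with (y - z)
  => ( z + ( ( ( y - z ) - 3 ) - ( ( y - z ) - 3 ) ) ) <= 20
stmt 1: x := z * x  -- replace 0 occurrence(s) of x with (z * x)
  => ( z + ( ( ( y - z ) - 3 ) - ( ( y - z ) - 3 ) ) ) <= 20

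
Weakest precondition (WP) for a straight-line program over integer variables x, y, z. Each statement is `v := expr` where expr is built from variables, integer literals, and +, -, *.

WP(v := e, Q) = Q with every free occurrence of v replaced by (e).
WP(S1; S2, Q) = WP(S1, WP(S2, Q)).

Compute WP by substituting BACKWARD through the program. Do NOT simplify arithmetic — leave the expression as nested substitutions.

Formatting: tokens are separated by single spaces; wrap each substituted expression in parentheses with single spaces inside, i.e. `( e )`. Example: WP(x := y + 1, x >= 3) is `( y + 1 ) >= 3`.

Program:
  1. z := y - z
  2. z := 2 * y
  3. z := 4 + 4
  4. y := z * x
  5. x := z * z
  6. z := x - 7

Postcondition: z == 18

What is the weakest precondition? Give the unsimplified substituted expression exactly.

post: z == 18
stmt 6: z := x - 7  -- replace 1 occurrence(s) of z with (x - 7)
  => ( x - 7 ) == 18
stmt 5: x := z * z  -- replace 1 occurrence(s) of x with (z * z)
  => ( ( z * z ) - 7 ) == 18
stmt 4: y := z * x  -- replace 0 occurrence(s) of y with (z * x)
  => ( ( z * z ) - 7 ) == 18
stmt 3: z := 4 + 4  -- replace 2 occurrence(s) of z with (4 + 4)
  => ( ( ( 4 + 4 ) * ( 4 + 4 ) ) - 7 ) == 18
stmt 2: z := 2 * y  -- replace 0 occurrence(s) of z with (2 * y)
  => ( ( ( 4 + 4 ) * ( 4 + 4 ) ) - 7 ) == 18
stmt 1: z := y - z  -- replace 0 occurrence(s) of z with (y - z)
  => ( ( ( 4 + 4 ) * ( 4 + 4 ) ) - 7 ) == 18

Answer: ( ( ( 4 + 4 ) * ( 4 + 4 ) ) - 7 ) == 18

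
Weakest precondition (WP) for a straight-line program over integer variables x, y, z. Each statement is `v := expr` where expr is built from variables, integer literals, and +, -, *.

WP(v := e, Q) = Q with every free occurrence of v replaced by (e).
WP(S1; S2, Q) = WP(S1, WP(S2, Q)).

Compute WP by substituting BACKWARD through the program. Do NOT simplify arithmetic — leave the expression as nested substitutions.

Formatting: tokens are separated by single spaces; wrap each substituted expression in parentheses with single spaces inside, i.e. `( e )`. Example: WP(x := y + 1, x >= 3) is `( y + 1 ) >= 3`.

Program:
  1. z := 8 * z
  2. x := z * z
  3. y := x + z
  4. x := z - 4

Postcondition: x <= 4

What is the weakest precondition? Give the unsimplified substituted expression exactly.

post: x <= 4
stmt 4: x := z - 4  -- replace 1 occurrence(s) of x with (z - 4)
  => ( z - 4 ) <= 4
stmt 3: y := x + z  -- replace 0 occurrence(s) of y with (x + z)
  => ( z - 4 ) <= 4
stmt 2: x := z * z  -- replace 0 occurrence(s) of x with (z * z)
  => ( z - 4 ) <= 4
stmt 1: z := 8 * z  -- replace 1 occurrence(s) of z with (8 * z)
  => ( ( 8 * z ) - 4 ) <= 4

Answer: ( ( 8 * z ) - 4 ) <= 4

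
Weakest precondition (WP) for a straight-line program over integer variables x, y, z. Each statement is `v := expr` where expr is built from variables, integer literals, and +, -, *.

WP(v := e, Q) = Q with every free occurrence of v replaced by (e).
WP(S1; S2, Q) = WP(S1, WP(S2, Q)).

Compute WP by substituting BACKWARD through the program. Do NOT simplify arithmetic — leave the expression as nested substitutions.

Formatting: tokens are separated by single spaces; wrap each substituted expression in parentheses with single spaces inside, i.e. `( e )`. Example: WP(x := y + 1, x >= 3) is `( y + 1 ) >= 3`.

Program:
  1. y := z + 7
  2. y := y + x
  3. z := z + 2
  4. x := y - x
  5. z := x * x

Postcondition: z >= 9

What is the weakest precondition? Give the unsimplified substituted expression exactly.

Answer: ( ( ( ( z + 7 ) + x ) - x ) * ( ( ( z + 7 ) + x ) - x ) ) >= 9

Derivation:
post: z >= 9
stmt 5: z := x * x  -- replace 1 occurrence(s) of z with (x * x)
  => ( x * x ) >= 9
stmt 4: x := y - x  -- replace 2 occurrence(s) of x with (y - x)
  => ( ( y - x ) * ( y - x ) ) >= 9
stmt 3: z := z + 2  -- replace 0 occurrence(s) of z with (z + 2)
  => ( ( y - x ) * ( y - x ) ) >= 9
stmt 2: y := y + x  -- replace 2 occurrence(s) of y with (y + x)
  => ( ( ( y + x ) - x ) * ( ( y + x ) - x ) ) >= 9
stmt 1: y := z + 7  -- replace 2 occurrence(s) of y with (z + 7)
  => ( ( ( ( z + 7 ) + x ) - x ) * ( ( ( z + 7 ) + x ) - x ) ) >= 9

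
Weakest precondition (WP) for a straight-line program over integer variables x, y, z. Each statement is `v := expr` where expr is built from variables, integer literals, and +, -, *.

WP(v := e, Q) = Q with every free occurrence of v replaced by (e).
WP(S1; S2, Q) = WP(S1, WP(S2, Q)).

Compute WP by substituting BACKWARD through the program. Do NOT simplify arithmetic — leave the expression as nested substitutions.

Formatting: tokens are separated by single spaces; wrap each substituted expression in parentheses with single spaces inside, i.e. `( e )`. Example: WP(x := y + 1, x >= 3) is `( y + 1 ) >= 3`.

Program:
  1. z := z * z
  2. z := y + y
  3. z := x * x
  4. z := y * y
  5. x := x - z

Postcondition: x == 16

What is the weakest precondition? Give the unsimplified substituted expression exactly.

post: x == 16
stmt 5: x := x - z  -- replace 1 occurrence(s) of x with (x - z)
  => ( x - z ) == 16
stmt 4: z := y * y  -- replace 1 occurrence(s) of z with (y * y)
  => ( x - ( y * y ) ) == 16
stmt 3: z := x * x  -- replace 0 occurrence(s) of z with (x * x)
  => ( x - ( y * y ) ) == 16
stmt 2: z := y + y  -- replace 0 occurrence(s) of z with (y + y)
  => ( x - ( y * y ) ) == 16
stmt 1: z := z * z  -- replace 0 occurrence(s) of z with (z * z)
  => ( x - ( y * y ) ) == 16

Answer: ( x - ( y * y ) ) == 16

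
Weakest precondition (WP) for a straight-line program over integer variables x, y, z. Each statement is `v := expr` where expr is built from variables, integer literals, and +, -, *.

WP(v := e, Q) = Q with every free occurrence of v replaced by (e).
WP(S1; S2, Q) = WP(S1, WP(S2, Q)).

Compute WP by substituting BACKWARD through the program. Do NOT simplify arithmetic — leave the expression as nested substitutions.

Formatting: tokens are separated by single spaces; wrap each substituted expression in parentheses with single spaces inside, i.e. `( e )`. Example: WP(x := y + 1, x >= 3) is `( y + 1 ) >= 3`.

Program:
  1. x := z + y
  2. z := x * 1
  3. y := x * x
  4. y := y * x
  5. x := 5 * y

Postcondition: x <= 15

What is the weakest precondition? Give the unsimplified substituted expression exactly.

Answer: ( 5 * ( ( ( z + y ) * ( z + y ) ) * ( z + y ) ) ) <= 15

Derivation:
post: x <= 15
stmt 5: x := 5 * y  -- replace 1 occurrence(s) of x with (5 * y)
  => ( 5 * y ) <= 15
stmt 4: y := y * x  -- replace 1 occurrence(s) of y with (y * x)
  => ( 5 * ( y * x ) ) <= 15
stmt 3: y := x * x  -- replace 1 occurrence(s) of y with (x * x)
  => ( 5 * ( ( x * x ) * x ) ) <= 15
stmt 2: z := x * 1  -- replace 0 occurrence(s) of z with (x * 1)
  => ( 5 * ( ( x * x ) * x ) ) <= 15
stmt 1: x := z + y  -- replace 3 occurrence(s) of x with (z + y)
  => ( 5 * ( ( ( z + y ) * ( z + y ) ) * ( z + y ) ) ) <= 15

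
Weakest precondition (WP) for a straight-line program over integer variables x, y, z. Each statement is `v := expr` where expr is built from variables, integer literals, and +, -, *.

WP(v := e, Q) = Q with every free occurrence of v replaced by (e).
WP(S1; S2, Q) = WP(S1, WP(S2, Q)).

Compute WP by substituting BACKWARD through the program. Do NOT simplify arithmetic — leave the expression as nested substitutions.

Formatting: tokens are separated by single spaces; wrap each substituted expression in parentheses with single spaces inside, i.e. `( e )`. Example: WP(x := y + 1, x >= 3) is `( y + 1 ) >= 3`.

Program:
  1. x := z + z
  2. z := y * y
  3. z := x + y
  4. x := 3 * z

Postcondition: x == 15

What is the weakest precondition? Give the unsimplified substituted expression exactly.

post: x == 15
stmt 4: x := 3 * z  -- replace 1 occurrence(s) of x with (3 * z)
  => ( 3 * z ) == 15
stmt 3: z := x + y  -- replace 1 occurrence(s) of z with (x + y)
  => ( 3 * ( x + y ) ) == 15
stmt 2: z := y * y  -- replace 0 occurrence(s) of z with (y * y)
  => ( 3 * ( x + y ) ) == 15
stmt 1: x := z + z  -- replace 1 occurrence(s) of x with (z + z)
  => ( 3 * ( ( z + z ) + y ) ) == 15

Answer: ( 3 * ( ( z + z ) + y ) ) == 15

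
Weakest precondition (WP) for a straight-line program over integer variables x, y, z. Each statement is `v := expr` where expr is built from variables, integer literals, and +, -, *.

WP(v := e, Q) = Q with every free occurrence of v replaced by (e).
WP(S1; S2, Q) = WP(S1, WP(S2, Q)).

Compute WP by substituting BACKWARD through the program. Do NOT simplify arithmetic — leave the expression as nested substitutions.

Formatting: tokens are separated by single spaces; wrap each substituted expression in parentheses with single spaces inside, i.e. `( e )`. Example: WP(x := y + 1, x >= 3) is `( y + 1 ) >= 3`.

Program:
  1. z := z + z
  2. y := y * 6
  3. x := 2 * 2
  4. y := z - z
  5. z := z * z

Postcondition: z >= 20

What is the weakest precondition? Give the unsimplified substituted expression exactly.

Answer: ( ( z + z ) * ( z + z ) ) >= 20

Derivation:
post: z >= 20
stmt 5: z := z * z  -- replace 1 occurrence(s) of z with (z * z)
  => ( z * z ) >= 20
stmt 4: y := z - z  -- replace 0 occurrence(s) of y with (z - z)
  => ( z * z ) >= 20
stmt 3: x := 2 * 2  -- replace 0 occurrence(s) of x with (2 * 2)
  => ( z * z ) >= 20
stmt 2: y := y * 6  -- replace 0 occurrence(s) of y with (y * 6)
  => ( z * z ) >= 20
stmt 1: z := z + z  -- replace 2 occurrence(s) of z with (z + z)
  => ( ( z + z ) * ( z + z ) ) >= 20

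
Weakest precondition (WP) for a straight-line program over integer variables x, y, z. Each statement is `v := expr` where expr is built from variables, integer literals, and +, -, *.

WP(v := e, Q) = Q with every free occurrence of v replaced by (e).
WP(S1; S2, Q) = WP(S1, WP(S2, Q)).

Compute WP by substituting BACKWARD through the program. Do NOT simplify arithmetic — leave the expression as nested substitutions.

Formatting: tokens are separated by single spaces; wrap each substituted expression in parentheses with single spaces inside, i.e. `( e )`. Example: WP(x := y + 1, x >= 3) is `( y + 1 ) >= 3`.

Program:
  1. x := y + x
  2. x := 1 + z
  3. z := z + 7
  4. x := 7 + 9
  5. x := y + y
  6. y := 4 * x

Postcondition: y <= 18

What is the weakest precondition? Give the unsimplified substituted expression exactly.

Answer: ( 4 * ( y + y ) ) <= 18

Derivation:
post: y <= 18
stmt 6: y := 4 * x  -- replace 1 occurrence(s) of y with (4 * x)
  => ( 4 * x ) <= 18
stmt 5: x := y + y  -- replace 1 occurrence(s) of x with (y + y)
  => ( 4 * ( y + y ) ) <= 18
stmt 4: x := 7 + 9  -- replace 0 occurrence(s) of x with (7 + 9)
  => ( 4 * ( y + y ) ) <= 18
stmt 3: z := z + 7  -- replace 0 occurrence(s) of z with (z + 7)
  => ( 4 * ( y + y ) ) <= 18
stmt 2: x := 1 + z  -- replace 0 occurrence(s) of x with (1 + z)
  => ( 4 * ( y + y ) ) <= 18
stmt 1: x := y + x  -- replace 0 occurrence(s) of x with (y + x)
  => ( 4 * ( y + y ) ) <= 18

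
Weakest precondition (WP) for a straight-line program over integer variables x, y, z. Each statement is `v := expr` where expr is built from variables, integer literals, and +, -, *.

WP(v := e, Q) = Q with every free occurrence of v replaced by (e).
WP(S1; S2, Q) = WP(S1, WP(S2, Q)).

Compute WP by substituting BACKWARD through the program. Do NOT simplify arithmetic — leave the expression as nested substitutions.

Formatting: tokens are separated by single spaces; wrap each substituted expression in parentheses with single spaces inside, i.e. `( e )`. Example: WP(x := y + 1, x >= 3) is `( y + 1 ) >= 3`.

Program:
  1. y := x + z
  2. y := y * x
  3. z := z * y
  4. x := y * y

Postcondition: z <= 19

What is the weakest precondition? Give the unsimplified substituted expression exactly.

post: z <= 19
stmt 4: x := y * y  -- replace 0 occurrence(s) of x with (y * y)
  => z <= 19
stmt 3: z := z * y  -- replace 1 occurrence(s) of z with (z * y)
  => ( z * y ) <= 19
stmt 2: y := y * x  -- replace 1 occurrence(s) of y with (y * x)
  => ( z * ( y * x ) ) <= 19
stmt 1: y := x + z  -- replace 1 occurrence(s) of y with (x + z)
  => ( z * ( ( x + z ) * x ) ) <= 19

Answer: ( z * ( ( x + z ) * x ) ) <= 19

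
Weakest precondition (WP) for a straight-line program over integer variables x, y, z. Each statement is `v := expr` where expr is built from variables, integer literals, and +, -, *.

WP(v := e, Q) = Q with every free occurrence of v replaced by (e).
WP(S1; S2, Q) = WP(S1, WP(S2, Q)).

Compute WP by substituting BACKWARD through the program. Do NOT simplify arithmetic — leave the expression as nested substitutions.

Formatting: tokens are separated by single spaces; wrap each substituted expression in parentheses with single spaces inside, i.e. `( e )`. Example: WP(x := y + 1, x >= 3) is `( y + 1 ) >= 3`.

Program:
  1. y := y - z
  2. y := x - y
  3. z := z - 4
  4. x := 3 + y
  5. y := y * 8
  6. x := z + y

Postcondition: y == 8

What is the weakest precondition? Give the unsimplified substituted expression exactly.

Answer: ( ( x - ( y - z ) ) * 8 ) == 8

Derivation:
post: y == 8
stmt 6: x := z + y  -- replace 0 occurrence(s) of x with (z + y)
  => y == 8
stmt 5: y := y * 8  -- replace 1 occurrence(s) of y with (y * 8)
  => ( y * 8 ) == 8
stmt 4: x := 3 + y  -- replace 0 occurrence(s) of x with (3 + y)
  => ( y * 8 ) == 8
stmt 3: z := z - 4  -- replace 0 occurrence(s) of z with (z - 4)
  => ( y * 8 ) == 8
stmt 2: y := x - y  -- replace 1 occurrence(s) of y with (x - y)
  => ( ( x - y ) * 8 ) == 8
stmt 1: y := y - z  -- replace 1 occurrence(s) of y with (y - z)
  => ( ( x - ( y - z ) ) * 8 ) == 8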